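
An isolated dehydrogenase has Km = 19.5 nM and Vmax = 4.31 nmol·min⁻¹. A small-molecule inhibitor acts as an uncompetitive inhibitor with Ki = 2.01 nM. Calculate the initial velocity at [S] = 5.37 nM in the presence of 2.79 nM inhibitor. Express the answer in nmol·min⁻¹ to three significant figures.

0.716 nmol·min⁻¹

α = 1 + [I]/Ki = 1 + 2.79/2.01 = 2.388.
For an uncompetitive inhibitor, both parameters are divided by α, giving Vmax/α and Km/α: Km,app = 8.17 nM, Vmax,app = 1.80 nmol·min⁻¹.
v = Vmax,app·[S]/(Km,app + [S]) = 1.80 × 5.37/(8.17 + 5.37) = 0.716 nmol·min⁻¹.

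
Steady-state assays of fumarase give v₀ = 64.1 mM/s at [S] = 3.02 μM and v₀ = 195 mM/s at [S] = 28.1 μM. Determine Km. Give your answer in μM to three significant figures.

9.16 μM

In reciprocal form, 1/v = (Km/Vmax)·(1/[S]) + 1/Vmax. The two points give (1/[S], 1/v) = (0.3311, 0.01560) and (0.03559, 0.005128).
Slope = (0.01560 − 0.005128)/(0.3311 − 0.03559) = 0.03544; intercept = 0.01560 − 0.03544×0.3311 = 0.003867.
Vmax = 1/intercept = 259 mM/s; Km = slope × Vmax = 0.03544 × 259 = 9.16 μM.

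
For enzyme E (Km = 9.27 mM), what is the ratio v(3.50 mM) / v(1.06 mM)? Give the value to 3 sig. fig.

2.67

The fractional saturations are [S]/(Km+[S]) = 1.06/10.33 = 0.1026 and 3.50/12.77 = 0.2741.
v₂/v₁ is just their ratio: 0.2741/0.1026 = 2.67.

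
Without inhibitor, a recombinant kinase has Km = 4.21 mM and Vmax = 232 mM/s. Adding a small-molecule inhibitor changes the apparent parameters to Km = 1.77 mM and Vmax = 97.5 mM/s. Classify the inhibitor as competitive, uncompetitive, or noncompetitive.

Both Km and Vmax decrease by the same factor (~2.38-fold) — characteristic of uncompetitive inhibition.

uncompetitive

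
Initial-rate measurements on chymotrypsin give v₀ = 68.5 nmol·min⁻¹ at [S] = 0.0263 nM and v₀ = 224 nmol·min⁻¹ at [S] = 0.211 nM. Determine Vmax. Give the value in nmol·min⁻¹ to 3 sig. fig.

331 nmol·min⁻¹

From v = Vmax[S]/(Km+[S]), each point gives Vmax = v(Km+[S])/[S].
Equating: 68.5(Km+0.0263)/0.0263 = 224(Km+0.211)/0.211.
2605·Km + 68.5 = 1062·Km + 224, so (2605 − 1062)·Km = 224 − 68.5.
Km = 155.5/1543 = 0.101 nM; then Vmax = 68.5(0.101+0.0263)/0.0263 = 331 nmol·min⁻¹.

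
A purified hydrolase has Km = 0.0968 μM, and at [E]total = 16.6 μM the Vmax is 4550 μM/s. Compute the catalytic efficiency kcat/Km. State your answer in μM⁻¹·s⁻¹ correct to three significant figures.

kcat = Vmax/[E]total = 4550/16.6 = 274 s⁻¹.
kcat/Km = 274/0.0968 = 2830 μM⁻¹·s⁻¹.

2830 μM⁻¹·s⁻¹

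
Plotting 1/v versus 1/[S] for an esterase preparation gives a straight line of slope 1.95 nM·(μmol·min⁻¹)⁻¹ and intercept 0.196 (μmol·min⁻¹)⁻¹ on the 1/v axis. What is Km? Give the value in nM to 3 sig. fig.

y-intercept = 1/Vmax ⇒ Vmax = 5.10 μmol·min⁻¹; slope = Km/Vmax ⇒ Km = slope × Vmax.
Km = 1.95 × 5.10 = 9.95 nM.

9.95 nM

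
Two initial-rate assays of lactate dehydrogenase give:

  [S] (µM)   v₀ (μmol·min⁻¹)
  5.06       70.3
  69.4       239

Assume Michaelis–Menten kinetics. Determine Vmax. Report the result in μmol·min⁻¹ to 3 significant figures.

295 μmol·min⁻¹

From v = Vmax[S]/(Km+[S]), each point gives Vmax = v(Km+[S])/[S].
Equating: 70.3(Km+5.06)/5.06 = 239(Km+69.4)/69.4.
13.89·Km + 70.3 = 3.444·Km + 239, so (13.89 − 3.444)·Km = 239 − 70.3.
Km = 168.7/10.45 = 16.1 µM; then Vmax = 70.3(16.1+5.06)/5.06 = 295 μmol·min⁻¹.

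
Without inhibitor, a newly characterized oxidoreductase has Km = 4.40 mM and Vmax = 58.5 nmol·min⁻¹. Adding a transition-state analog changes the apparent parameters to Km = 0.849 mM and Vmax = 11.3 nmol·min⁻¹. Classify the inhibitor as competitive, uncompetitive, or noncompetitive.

uncompetitive

Both Km and Vmax decrease by the same factor (~5.18-fold) — characteristic of uncompetitive inhibition.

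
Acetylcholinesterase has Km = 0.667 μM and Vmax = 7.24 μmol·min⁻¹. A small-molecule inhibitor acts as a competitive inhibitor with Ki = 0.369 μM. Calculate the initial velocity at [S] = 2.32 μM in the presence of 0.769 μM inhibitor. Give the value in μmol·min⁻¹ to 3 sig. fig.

α = 1 + [I]/Ki = 1 + 0.769/0.369 = 3.084.
For a competitive inhibitor, Vmax is unchanged and the apparent Km becomes α·Km: Km,app = 2.06 μM, Vmax,app = 7.24 μmol·min⁻¹.
v = Vmax,app·[S]/(Km,app + [S]) = 7.24 × 2.32/(2.06 + 2.32) = 3.84 μmol·min⁻¹.

3.84 μmol·min⁻¹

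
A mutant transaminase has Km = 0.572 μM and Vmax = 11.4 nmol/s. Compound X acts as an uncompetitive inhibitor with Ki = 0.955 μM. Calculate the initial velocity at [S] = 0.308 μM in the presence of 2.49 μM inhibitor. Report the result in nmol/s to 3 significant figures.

2.09 nmol/s

With α = 1 + [I]/Ki = 1 + 2.49/0.955 = 3.607, the uncompetitive rate law is v = (Vmax/α)·[S] / (Km/α + [S]).
v = (11.4/3.607)×0.308 / (0.572/3.607 + 0.308) = 0.9734/0.4666 = 2.09 nmol/s.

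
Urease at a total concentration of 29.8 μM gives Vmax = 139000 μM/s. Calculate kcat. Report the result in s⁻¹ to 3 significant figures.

kcat = Vmax/[E]total = 139000 μM/s / 29.8 μM = 4660 s⁻¹.

4660 s⁻¹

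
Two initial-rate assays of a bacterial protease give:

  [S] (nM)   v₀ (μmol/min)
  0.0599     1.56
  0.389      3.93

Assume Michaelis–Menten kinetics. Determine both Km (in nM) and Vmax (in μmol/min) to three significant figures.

From v = Vmax[S]/(Km+[S]), each point gives Vmax = v(Km+[S])/[S].
Equating: 1.56(Km+0.0599)/0.0599 = 3.93(Km+0.389)/0.389.
26.04·Km + 1.56 = 10.10·Km + 3.93, so (26.04 − 10.10)·Km = 3.93 − 1.56.
Km = 2.370/15.94 = 0.149 nM; then Vmax = 1.56(0.149+0.0599)/0.0599 = 5.43 μmol/min.

Km = 0.149 nM; Vmax = 5.43 μmol/min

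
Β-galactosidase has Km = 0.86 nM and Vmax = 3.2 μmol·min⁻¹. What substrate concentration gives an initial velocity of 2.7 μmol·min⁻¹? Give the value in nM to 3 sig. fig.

Rearranging v = Vmax[S]/(Km+[S]) gives [S] = Km·v/(Vmax − v).
[S] = 0.86 × 2.7 / (3.2 − 2.7) = 2.322/0.5000 = 4.64 nM.

4.64 nM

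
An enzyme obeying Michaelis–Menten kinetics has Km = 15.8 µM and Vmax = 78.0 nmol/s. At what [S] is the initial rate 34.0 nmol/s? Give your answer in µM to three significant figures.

The required fractional saturation is v/Vmax = 34.0/78.0 = 0.4359.
Then [S]/(Km+[S]) = 0.4359 ⇒ [S] = 15.8 × 0.4359/(1 − 0.4359) = 12.2 µM.

12.2 µM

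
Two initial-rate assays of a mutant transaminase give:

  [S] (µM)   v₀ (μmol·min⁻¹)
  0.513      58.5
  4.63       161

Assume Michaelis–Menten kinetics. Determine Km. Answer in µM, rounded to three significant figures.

1.29 µM

From v = Vmax[S]/(Km+[S]), each point gives Vmax = v(Km+[S])/[S].
Equating: 58.5(Km+0.513)/0.513 = 161(Km+4.63)/4.63.
114.0·Km + 58.5 = 34.77·Km + 161, so (114.0 − 34.77)·Km = 161 − 58.5.
Km = 102.5/79.26 = 1.29 µM; then Vmax = 58.5(1.29+0.513)/0.513 = 206 μmol·min⁻¹.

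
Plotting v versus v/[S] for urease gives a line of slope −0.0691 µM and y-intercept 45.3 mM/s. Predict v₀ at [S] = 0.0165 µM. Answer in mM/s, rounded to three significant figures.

8.73 mM/s

In the Eadie–Hofstee form v = Vmax − Km·(v/[S]), the slope is −Km and the intercept is Vmax, so Km = 0.0691 µM and Vmax = 45.3 mM/s.
v = 45.3 × 0.0165/(0.0691 + 0.0165) = 8.73 mM/s.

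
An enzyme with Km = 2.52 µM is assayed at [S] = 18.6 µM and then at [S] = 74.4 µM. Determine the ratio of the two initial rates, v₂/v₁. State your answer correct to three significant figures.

1.10

Since Vmax cancels, v₂/v₁ = [S]₂(Km+[S]₁) / [S]₁(Km+[S]₂).
= 74.4×(2.52+18.6) / (18.6×(2.52+74.4)) = 1571/1431 = 1.10.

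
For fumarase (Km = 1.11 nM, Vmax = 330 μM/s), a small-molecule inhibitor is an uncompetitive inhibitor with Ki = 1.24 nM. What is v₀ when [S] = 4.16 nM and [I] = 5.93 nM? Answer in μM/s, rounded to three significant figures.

With α = 1 + [I]/Ki = 1 + 5.93/1.24 = 5.782, the uncompetitive rate law is v = (Vmax/α)·[S] / (Km/α + [S]).
v = (330/5.782)×4.16 / (1.11/5.782 + 4.16) = 237.4/4.352 = 54.6 μM/s.

54.6 μM/s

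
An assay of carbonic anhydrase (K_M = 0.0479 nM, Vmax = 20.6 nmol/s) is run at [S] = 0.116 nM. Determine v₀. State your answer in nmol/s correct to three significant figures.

14.6 nmol/s

[S]/(Km+[S]) = 0.116/0.1639 = 0.7077, the fractional saturation.
v = 0.7077 × Vmax = 0.7077 × 20.6 = 14.6 nmol/s.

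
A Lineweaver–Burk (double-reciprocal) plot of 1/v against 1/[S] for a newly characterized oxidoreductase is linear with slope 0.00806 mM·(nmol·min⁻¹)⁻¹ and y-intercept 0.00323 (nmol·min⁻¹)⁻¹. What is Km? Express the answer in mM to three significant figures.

y-intercept = 1/Vmax ⇒ Vmax = 310 nmol·min⁻¹; slope = Km/Vmax ⇒ Km = slope × Vmax.
Km = 0.00806 × 310 = 2.50 mM.

2.50 mM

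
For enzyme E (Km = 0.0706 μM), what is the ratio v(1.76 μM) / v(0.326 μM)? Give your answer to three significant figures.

The fractional saturations are [S]/(Km+[S]) = 0.326/0.3966 = 0.8220 and 1.76/1.831 = 0.9614.
v₂/v₁ is just their ratio: 0.9614/0.8220 = 1.17.

1.17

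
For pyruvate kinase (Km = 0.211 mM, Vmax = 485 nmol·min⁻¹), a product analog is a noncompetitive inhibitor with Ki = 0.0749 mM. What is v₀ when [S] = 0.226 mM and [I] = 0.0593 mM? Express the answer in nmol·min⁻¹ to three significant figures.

140 nmol·min⁻¹

With α = 1 + [I]/Ki = 1 + 0.0593/0.0749 = 1.792, the noncompetitive rate law is v = (Vmax/α)·[S] / (Km + [S]).
v = (485/1.792)×0.226 / (0.211 + 0.226) = 61.18/0.4370 = 140 nmol·min⁻¹.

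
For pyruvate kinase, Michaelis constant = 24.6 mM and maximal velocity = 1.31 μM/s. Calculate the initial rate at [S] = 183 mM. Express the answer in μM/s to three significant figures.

1.15 μM/s

[S]/(Km+[S]) = 183/207.6 = 0.8815, the fractional saturation.
v = 0.8815 × Vmax = 0.8815 × 1.31 = 1.15 μM/s.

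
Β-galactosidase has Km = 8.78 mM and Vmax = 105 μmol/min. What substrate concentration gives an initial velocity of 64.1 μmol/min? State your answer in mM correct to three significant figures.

The required fractional saturation is v/Vmax = 64.1/105 = 0.6105.
Then [S]/(Km+[S]) = 0.6105 ⇒ [S] = 8.78 × 0.6105/(1 − 0.6105) = 13.8 mM.

13.8 mM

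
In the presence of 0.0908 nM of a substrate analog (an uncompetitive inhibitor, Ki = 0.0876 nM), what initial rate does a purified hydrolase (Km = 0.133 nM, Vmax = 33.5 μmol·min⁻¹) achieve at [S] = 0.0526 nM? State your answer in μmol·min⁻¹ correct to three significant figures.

7.34 μmol·min⁻¹

With α = 1 + [I]/Ki = 1 + 0.0908/0.0876 = 2.037, the uncompetitive rate law is v = (Vmax/α)·[S] / (Km/α + [S]).
v = (33.5/2.037)×0.0526 / (0.133/2.037 + 0.0526) = 0.8652/0.1179 = 7.34 μmol·min⁻¹.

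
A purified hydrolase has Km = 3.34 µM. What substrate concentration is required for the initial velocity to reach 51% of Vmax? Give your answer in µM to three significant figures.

v/Vmax = [S]/(Km+[S]) = 0.51, so [S] = Km·0.51/(1 − 0.51) = 3.34 × 1.041.
[S] = 3.48 µM.

3.48 µM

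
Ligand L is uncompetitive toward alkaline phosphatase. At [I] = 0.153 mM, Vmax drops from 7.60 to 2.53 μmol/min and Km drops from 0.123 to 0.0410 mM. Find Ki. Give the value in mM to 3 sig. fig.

0.0763 mM

Uncompetitive: Vmax,app = Vmax/α (and Km,app = Km/α) with α = 1 + [I]/Ki.
α = Vmax/Vmax,app = 7.60/2.53 = 3.004.
Ki = [I]/(α − 1) = 0.153/2.004 = 0.0763 mM.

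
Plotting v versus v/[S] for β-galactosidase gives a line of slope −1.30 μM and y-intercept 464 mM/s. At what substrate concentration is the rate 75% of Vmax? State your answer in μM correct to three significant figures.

The Eadie–Hofstee slope gives Km = 1.30 μM (slope = −Km).
v/Vmax = [S]/(Km+[S]) = 0.75 ⇒ [S] = Km·0.75/(1−0.75) = 1.30 × 3.000 = 3.90 μM.

3.90 μM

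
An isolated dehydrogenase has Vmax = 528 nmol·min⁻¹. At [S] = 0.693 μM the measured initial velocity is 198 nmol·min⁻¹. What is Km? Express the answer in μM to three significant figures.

1.15 μM

From v = Vmax[S]/(Km+[S]), Km = [S](Vmax − v)/v.
Km = 0.693 × (528 − 198) / 198 = 228.7/198 = 1.15 μM.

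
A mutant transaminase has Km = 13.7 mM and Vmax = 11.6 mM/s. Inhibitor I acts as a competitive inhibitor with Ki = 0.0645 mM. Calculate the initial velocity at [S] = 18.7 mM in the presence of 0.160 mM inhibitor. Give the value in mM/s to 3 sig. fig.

3.27 mM/s

With α = 1 + [I]/Ki = 1 + 0.160/0.0645 = 3.481, the competitive rate law is v = Vmax[S] / (αKm + [S]).
v = 11.6×18.7 / (3.481×13.7 + 18.7) = 216.9/66.38 = 3.27 mM/s.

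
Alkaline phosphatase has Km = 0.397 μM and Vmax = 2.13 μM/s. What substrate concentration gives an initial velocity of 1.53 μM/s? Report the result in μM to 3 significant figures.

Rearranging v = Vmax[S]/(Km+[S]) gives [S] = Km·v/(Vmax − v).
[S] = 0.397 × 1.53 / (2.13 − 1.53) = 0.6074/0.6000 = 1.01 μM.

1.01 μM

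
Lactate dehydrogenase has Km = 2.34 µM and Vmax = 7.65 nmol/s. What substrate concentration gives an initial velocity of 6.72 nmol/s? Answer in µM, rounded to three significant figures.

16.9 µM

Rearranging v = Vmax[S]/(Km+[S]) gives [S] = Km·v/(Vmax − v).
[S] = 2.34 × 6.72 / (7.65 − 6.72) = 15.72/0.9300 = 16.9 µM.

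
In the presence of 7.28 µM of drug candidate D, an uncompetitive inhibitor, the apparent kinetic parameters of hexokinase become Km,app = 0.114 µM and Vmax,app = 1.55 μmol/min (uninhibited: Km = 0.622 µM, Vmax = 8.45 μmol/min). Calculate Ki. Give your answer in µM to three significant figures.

Uncompetitive: Vmax,app = Vmax/α (and Km,app = Km/α) with α = 1 + [I]/Ki.
α = Vmax/Vmax,app = 8.45/1.55 = 5.452.
Since α = 1 + [I]/Ki, [I]/Ki = 5.452 − 1 = 4.452 and Ki = 7.28/4.452 = 1.64 µM.

1.64 µM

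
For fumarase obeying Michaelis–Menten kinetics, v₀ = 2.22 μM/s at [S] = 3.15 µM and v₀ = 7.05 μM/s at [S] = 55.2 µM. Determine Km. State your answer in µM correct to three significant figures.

In reciprocal form, 1/v = (Km/Vmax)·(1/[S]) + 1/Vmax. The two points give (1/[S], 1/v) = (0.3175, 0.4505) and (0.01812, 0.1418).
Slope = (0.4505 − 0.1418)/(0.3175 − 0.01812) = 1.031; intercept = 0.4505 − 1.031×0.3175 = 0.1232.
Vmax = 1/intercept = 8.12 μM/s; Km = slope × Vmax = 1.031 × 8.12 = 8.37 µM.

8.37 µM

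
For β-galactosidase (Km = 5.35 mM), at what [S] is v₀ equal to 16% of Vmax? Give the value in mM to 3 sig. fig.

1.02 mM

v/Vmax = [S]/(Km+[S]) = 0.16, so [S] = Km·0.16/(1 − 0.16) = 5.35 × 0.1905.
[S] = 1.02 mM.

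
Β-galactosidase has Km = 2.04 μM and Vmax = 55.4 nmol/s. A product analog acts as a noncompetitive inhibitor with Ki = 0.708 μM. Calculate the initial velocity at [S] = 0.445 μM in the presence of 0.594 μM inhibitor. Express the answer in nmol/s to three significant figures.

α = 1 + [I]/Ki = 1 + 0.594/0.708 = 1.839.
For a noncompetitive inhibitor, Vmax is reduced to Vmax/α while Km is unchanged: Km,app = 2.04 μM, Vmax,app = 30.1 nmol/s.
v = Vmax,app·[S]/(Km,app + [S]) = 30.1 × 0.445/(2.04 + 0.445) = 5.39 nmol/s.

5.39 nmol/s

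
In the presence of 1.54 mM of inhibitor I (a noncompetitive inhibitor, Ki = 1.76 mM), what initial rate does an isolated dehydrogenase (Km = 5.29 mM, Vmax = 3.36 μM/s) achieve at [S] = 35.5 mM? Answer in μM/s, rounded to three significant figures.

1.56 μM/s

α = 1 + [I]/Ki = 1 + 1.54/1.76 = 1.875.
For a noncompetitive inhibitor, Vmax is reduced to Vmax/α while Km is unchanged: Km,app = 5.29 mM, Vmax,app = 1.79 μM/s.
v = Vmax,app·[S]/(Km,app + [S]) = 1.79 × 35.5/(5.29 + 35.5) = 1.56 μM/s.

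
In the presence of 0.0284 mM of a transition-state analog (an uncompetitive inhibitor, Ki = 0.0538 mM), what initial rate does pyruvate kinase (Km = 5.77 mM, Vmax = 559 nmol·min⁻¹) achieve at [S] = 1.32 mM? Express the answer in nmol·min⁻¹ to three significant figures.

94.8 nmol·min⁻¹

α = 1 + [I]/Ki = 1 + 0.0284/0.0538 = 1.528.
For an uncompetitive inhibitor, both parameters are divided by α, giving Vmax/α and Km/α: Km,app = 3.78 mM, Vmax,app = 366 nmol·min⁻¹.
v = Vmax,app·[S]/(Km,app + [S]) = 366 × 1.32/(3.78 + 1.32) = 94.8 nmol·min⁻¹.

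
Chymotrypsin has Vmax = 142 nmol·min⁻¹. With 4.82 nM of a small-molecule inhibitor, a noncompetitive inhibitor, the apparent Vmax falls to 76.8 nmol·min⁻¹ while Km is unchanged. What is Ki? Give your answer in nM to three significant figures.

Noncompetitive: Vmax,app = Vmax/α with α = 1 + [I]/Ki.
α = Vmax/Vmax,app = 142/76.8 = 1.849.
Since α = 1 + [I]/Ki, [I]/Ki = 1.849 − 1 = 0.8490 and Ki = 4.82/0.8490 = 5.68 nM.

5.68 nM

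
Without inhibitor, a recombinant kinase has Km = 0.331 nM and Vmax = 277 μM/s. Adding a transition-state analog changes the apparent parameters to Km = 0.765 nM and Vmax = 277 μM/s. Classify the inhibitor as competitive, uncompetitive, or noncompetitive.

Km increases (0.331 → 0.765 nM) while Vmax is unchanged — the hallmark of competitive inhibition.

competitive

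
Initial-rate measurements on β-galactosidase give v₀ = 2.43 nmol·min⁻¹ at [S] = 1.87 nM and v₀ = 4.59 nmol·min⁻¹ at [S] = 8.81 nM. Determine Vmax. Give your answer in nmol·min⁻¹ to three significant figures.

In reciprocal form, 1/v = (Km/Vmax)·(1/[S]) + 1/Vmax. The two points give (1/[S], 1/v) = (0.5348, 0.4115) and (0.1135, 0.2179).
Slope = (0.4115 − 0.2179)/(0.5348 − 0.1135) = 0.4597; intercept = 0.4115 − 0.4597×0.5348 = 0.1657.
Vmax = 1/intercept = 6.04 nmol·min⁻¹; Km = slope × Vmax = 0.4597 × 6.04 = 2.77 nM.

6.04 nmol·min⁻¹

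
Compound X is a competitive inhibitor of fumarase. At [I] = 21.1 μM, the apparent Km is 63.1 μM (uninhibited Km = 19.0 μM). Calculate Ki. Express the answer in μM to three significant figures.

9.09 μM

Competitive: Km,app = α·Km with α = 1 + [I]/Ki.
α = Km,app/Km = 63.1/19.0 = 3.321.
Since α = 1 + [I]/Ki, [I]/Ki = 3.321 − 1 = 2.321 and Ki = 21.1/2.321 = 9.09 μM.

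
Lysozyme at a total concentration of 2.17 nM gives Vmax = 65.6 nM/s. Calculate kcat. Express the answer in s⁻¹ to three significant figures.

kcat = Vmax/[E]total = 65.6 nM/s / 2.17 nM = 30.2 s⁻¹.

30.2 s⁻¹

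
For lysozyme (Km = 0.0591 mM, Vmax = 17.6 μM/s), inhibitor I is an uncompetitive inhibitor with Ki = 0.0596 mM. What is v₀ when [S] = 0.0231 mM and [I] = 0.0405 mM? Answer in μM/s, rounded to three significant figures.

α = 1 + [I]/Ki = 1 + 0.0405/0.0596 = 1.680.
For an uncompetitive inhibitor, both parameters are divided by α, giving Vmax/α and Km/α: Km,app = 0.0352 mM, Vmax,app = 10.5 μM/s.
v = Vmax,app·[S]/(Km,app + [S]) = 10.5 × 0.0231/(0.0352 + 0.0231) = 4.15 μM/s.

4.15 μM/s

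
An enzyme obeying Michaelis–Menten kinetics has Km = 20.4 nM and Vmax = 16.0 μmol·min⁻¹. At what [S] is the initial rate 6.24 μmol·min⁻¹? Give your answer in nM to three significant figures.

13.0 nM

The required fractional saturation is v/Vmax = 6.24/16.0 = 0.3900.
Then [S]/(Km+[S]) = 0.3900 ⇒ [S] = 20.4 × 0.3900/(1 − 0.3900) = 13.0 nM.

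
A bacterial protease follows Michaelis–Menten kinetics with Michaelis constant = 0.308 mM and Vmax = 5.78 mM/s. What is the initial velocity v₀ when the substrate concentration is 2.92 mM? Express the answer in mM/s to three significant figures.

v = Vmax·[S]/(Km + [S]) = 5.78 × 2.92 / (0.308 + 2.92)
  = 16.88 / 3.228 = 5.23 mM/s.

5.23 mM/s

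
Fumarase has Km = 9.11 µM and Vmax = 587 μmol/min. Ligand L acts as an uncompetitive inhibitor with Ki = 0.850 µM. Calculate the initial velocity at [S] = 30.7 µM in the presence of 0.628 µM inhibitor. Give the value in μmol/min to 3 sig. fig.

288 μmol/min

α = 1 + [I]/Ki = 1 + 0.628/0.850 = 1.739.
For an uncompetitive inhibitor, both parameters are divided by α, giving Vmax/α and Km/α: Km,app = 5.24 µM, Vmax,app = 338 μmol/min.
v = Vmax,app·[S]/(Km,app + [S]) = 338 × 30.7/(5.24 + 30.7) = 288 μmol/min.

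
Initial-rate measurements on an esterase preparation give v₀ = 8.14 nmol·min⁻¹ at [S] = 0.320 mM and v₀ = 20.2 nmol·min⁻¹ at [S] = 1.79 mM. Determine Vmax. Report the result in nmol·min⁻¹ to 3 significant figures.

In reciprocal form, 1/v = (Km/Vmax)·(1/[S]) + 1/Vmax. The two points give (1/[S], 1/v) = (3.125, 0.1229) and (0.5587, 0.04950).
Slope = (0.1229 − 0.04950)/(3.125 − 0.5587) = 0.02858; intercept = 0.1229 − 0.02858×3.125 = 0.03354.
Vmax = 1/intercept = 29.8 nmol·min⁻¹; Km = slope × Vmax = 0.02858 × 29.8 = 0.852 mM.

29.8 nmol·min⁻¹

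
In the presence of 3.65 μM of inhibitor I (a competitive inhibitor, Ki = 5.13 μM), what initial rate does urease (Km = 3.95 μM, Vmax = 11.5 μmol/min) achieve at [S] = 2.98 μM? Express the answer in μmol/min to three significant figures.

α = 1 + [I]/Ki = 1 + 3.65/5.13 = 1.712.
For a competitive inhibitor, Vmax is unchanged and the apparent Km becomes α·Km: Km,app = 6.76 μM, Vmax,app = 11.5 μmol/min.
v = Vmax,app·[S]/(Km,app + [S]) = 11.5 × 2.98/(6.76 + 2.98) = 3.52 μmol/min.

3.52 μmol/min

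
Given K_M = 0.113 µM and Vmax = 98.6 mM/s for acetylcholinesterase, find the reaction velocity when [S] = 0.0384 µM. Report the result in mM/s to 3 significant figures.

25.0 mM/s

v = Vmax·[S]/(Km + [S]) = 98.6 × 0.0384 / (0.113 + 0.0384)
  = 3.786 / 0.1514 = 25.0 mM/s.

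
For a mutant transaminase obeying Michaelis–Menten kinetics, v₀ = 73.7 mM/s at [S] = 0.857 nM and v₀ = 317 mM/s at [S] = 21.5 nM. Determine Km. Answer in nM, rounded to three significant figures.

In reciprocal form, 1/v = (Km/Vmax)·(1/[S]) + 1/Vmax. The two points give (1/[S], 1/v) = (1.167, 0.01357) and (0.04651, 0.003155).
Slope = (0.01357 − 0.003155)/(1.167 − 0.04651) = 0.009295; intercept = 0.01357 − 0.009295×1.167 = 0.002722.
Vmax = 1/intercept = 367 mM/s; Km = slope × Vmax = 0.009295 × 367 = 3.41 nM.

3.41 nM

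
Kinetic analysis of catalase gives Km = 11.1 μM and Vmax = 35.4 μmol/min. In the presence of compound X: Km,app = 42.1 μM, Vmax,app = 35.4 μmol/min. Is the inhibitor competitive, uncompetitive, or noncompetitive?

competitive

Km increases (11.1 → 42.1 μM) while Vmax is unchanged — the hallmark of competitive inhibition.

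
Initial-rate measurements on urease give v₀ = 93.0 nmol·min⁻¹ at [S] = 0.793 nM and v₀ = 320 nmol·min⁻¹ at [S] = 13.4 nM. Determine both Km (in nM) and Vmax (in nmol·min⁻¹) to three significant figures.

In reciprocal form, 1/v = (Km/Vmax)·(1/[S]) + 1/Vmax. The two points give (1/[S], 1/v) = (1.261, 0.01075) and (0.07463, 0.003125).
Slope = (0.01075 − 0.003125)/(1.261 − 0.07463) = 0.006429; intercept = 0.01075 − 0.006429×1.261 = 0.002645.
Vmax = 1/intercept = 378 nmol·min⁻¹; Km = slope × Vmax = 0.006429 × 378 = 2.43 nM.

Km = 2.43 nM; Vmax = 378 nmol·min⁻¹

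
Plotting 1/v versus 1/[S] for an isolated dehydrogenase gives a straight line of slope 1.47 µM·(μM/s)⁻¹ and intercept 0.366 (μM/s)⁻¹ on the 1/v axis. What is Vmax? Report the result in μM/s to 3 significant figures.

2.73 μM/s

The y-intercept of a Lineweaver–Burk plot equals 1/Vmax, so Vmax = 1/0.366 = 2.73 μM/s.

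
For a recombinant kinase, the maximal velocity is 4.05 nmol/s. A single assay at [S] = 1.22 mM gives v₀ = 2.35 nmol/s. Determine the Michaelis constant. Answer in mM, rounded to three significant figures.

From v = Vmax[S]/(Km+[S]), Km = [S](Vmax − v)/v.
Km = 1.22 × (4.05 − 2.35) / 2.35 = 2.074/2.35 = 0.883 mM.

0.883 mM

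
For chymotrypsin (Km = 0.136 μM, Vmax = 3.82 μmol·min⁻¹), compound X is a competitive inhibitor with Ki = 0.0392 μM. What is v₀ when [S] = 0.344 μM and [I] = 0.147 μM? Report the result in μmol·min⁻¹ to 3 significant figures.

α = 1 + [I]/Ki = 1 + 0.147/0.0392 = 4.750.
For a competitive inhibitor, Vmax is unchanged and the apparent Km becomes α·Km: Km,app = 0.646 μM, Vmax,app = 3.82 μmol·min⁻¹.
v = Vmax,app·[S]/(Km,app + [S]) = 3.82 × 0.344/(0.646 + 0.344) = 1.33 μmol·min⁻¹.

1.33 μmol·min⁻¹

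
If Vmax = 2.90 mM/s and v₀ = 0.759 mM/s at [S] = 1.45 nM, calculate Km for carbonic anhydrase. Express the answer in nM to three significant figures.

v/Vmax = 0.759/2.90 = 0.2617 = [S]/(Km+[S]).
So Km + [S] = [S]/0.2617 = 5.540 nM, giving Km = 5.540 − 1.45 = 4.09 nM.

4.09 nM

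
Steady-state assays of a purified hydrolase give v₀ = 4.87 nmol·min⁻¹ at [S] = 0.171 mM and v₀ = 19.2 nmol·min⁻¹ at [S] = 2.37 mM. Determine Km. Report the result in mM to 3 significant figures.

In reciprocal form, 1/v = (Km/Vmax)·(1/[S]) + 1/Vmax. The two points give (1/[S], 1/v) = (5.848, 0.2053) and (0.4219, 0.05208).
Slope = (0.2053 − 0.05208)/(5.848 − 0.4219) = 0.02824; intercept = 0.2053 − 0.02824×5.848 = 0.04017.
Vmax = 1/intercept = 24.9 nmol·min⁻¹; Km = slope × Vmax = 0.02824 × 24.9 = 0.703 mM.

0.703 mM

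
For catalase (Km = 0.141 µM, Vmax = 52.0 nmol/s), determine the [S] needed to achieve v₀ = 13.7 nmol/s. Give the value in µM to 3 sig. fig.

0.0504 µM

Rearranging v = Vmax[S]/(Km+[S]) gives [S] = Km·v/(Vmax − v).
[S] = 0.141 × 13.7 / (52.0 − 13.7) = 1.932/38.30 = 0.0504 µM.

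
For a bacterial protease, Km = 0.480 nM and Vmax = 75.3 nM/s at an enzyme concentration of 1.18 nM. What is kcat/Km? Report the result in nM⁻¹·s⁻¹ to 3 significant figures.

133 nM⁻¹·s⁻¹

kcat = Vmax/[E]total = 75.3/1.18 = 63.8 s⁻¹.
kcat/Km = 63.8/0.480 = 133 nM⁻¹·s⁻¹.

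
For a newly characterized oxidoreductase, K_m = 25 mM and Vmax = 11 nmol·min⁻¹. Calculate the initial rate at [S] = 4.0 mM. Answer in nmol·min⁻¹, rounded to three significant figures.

1.52 nmol·min⁻¹

[S]/(Km+[S]) = 4.0/29.00 = 0.1379, the fractional saturation.
v = 0.1379 × Vmax = 0.1379 × 11 = 1.52 nmol·min⁻¹.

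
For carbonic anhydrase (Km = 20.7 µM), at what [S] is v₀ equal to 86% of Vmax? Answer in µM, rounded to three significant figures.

127 µM

v/Vmax = [S]/(Km+[S]) = 0.86, so [S] = Km·0.86/(1 − 0.86) = 20.7 × 6.143.
[S] = 127 µM.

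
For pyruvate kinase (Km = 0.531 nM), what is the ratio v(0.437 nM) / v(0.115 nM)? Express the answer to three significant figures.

2.54

Since Vmax cancels, v₂/v₁ = [S]₂(Km+[S]₁) / [S]₁(Km+[S]₂).
= 0.437×(0.531+0.115) / (0.115×(0.531+0.437)) = 0.2823/0.1113 = 2.54.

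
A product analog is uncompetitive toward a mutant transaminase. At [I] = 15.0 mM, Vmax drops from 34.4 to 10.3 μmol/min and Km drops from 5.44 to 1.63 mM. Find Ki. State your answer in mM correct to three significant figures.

Uncompetitive: Vmax,app = Vmax/α (and Km,app = Km/α) with α = 1 + [I]/Ki.
α = Vmax/Vmax,app = 34.4/10.3 = 3.340.
Since α = 1 + [I]/Ki, [I]/Ki = 3.340 − 1 = 2.340 and Ki = 15.0/2.340 = 6.41 mM.

6.41 mM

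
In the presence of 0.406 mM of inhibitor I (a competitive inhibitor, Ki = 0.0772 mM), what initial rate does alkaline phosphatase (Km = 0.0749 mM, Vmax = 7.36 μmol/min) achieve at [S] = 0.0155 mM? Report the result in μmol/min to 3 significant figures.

0.236 μmol/min

α = 1 + [I]/Ki = 1 + 0.406/0.0772 = 6.259.
For a competitive inhibitor, Vmax is unchanged and the apparent Km becomes α·Km: Km,app = 0.469 mM, Vmax,app = 7.36 μmol/min.
v = Vmax,app·[S]/(Km,app + [S]) = 7.36 × 0.0155/(0.469 + 0.0155) = 0.236 μmol/min.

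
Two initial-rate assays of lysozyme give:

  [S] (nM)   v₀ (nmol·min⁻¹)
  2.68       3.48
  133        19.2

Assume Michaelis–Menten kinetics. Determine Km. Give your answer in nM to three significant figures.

In reciprocal form, 1/v = (Km/Vmax)·(1/[S]) + 1/Vmax. The two points give (1/[S], 1/v) = (0.3731, 0.2874) and (0.007519, 0.05208).
Slope = (0.2874 − 0.05208)/(0.3731 − 0.007519) = 0.6435; intercept = 0.2874 − 0.6435×0.3731 = 0.04724.
Vmax = 1/intercept = 21.2 nmol·min⁻¹; Km = slope × Vmax = 0.6435 × 21.2 = 13.6 nM.

13.6 nM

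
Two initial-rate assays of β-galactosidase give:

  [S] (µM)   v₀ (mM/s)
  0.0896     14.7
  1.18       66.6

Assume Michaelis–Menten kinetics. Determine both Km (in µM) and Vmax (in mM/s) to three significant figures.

Km = 0.482 µM; Vmax = 93.8 mM/s

From v = Vmax[S]/(Km+[S]), each point gives Vmax = v(Km+[S])/[S].
Equating: 14.7(Km+0.0896)/0.0896 = 66.6(Km+1.18)/1.18.
164.1·Km + 14.7 = 56.44·Km + 66.6, so (164.1 − 56.44)·Km = 66.6 − 14.7.
Km = 51.90/107.6 = 0.482 µM; then Vmax = 14.7(0.482+0.0896)/0.0896 = 93.8 mM/s.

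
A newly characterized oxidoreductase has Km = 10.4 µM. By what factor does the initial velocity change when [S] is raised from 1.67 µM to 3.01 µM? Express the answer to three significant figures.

Since Vmax cancels, v₂/v₁ = [S]₂(Km+[S]₁) / [S]₁(Km+[S]₂).
= 3.01×(10.4+1.67) / (1.67×(10.4+3.01)) = 36.33/22.39 = 1.62.

1.62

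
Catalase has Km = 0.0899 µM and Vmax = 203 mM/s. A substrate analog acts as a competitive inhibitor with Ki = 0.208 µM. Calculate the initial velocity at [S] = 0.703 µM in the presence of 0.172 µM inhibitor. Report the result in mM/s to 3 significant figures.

α = 1 + [I]/Ki = 1 + 0.172/0.208 = 1.827.
For a competitive inhibitor, Vmax is unchanged and the apparent Km becomes α·Km: Km,app = 0.164 µM, Vmax,app = 203 mM/s.
v = Vmax,app·[S]/(Km,app + [S]) = 203 × 0.703/(0.164 + 0.703) = 165 mM/s.

165 mM/s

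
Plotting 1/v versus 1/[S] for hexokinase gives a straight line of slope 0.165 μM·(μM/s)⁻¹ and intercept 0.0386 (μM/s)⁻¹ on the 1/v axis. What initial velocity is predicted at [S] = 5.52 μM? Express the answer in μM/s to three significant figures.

14.6 μM/s

The y-intercept is 1/Vmax, so Vmax = 1/0.0386 = 25.9 μM/s.
The slope is Km/Vmax, so Km = 0.165 × 25.9 = 4.27 μM.
Then v = 25.9 × 5.52/(4.27 + 5.52) = 14.6 μM/s.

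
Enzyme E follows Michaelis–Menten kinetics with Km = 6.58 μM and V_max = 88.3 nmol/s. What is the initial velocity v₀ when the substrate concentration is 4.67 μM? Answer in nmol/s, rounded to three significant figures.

36.7 nmol/s

v = Vmax·[S]/(Km + [S]) = 88.3 × 4.67 / (6.58 + 4.67)
  = 412.4 / 11.25 = 36.7 nmol/s.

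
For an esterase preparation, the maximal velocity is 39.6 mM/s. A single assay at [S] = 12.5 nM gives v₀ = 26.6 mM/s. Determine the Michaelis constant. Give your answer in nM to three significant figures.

v/Vmax = 26.6/39.6 = 0.6717 = [S]/(Km+[S]).
So Km + [S] = [S]/0.6717 = 18.61 nM, giving Km = 18.61 − 12.5 = 6.11 nM.

6.11 nM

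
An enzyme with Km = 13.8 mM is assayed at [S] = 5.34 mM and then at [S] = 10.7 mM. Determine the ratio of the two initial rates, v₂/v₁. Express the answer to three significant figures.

The fractional saturations are [S]/(Km+[S]) = 5.34/19.14 = 0.2790 and 10.7/24.50 = 0.4367.
v₂/v₁ is just their ratio: 0.4367/0.2790 = 1.57.

1.57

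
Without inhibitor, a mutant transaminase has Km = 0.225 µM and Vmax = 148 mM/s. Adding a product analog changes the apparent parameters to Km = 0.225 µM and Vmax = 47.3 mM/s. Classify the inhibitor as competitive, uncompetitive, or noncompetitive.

noncompetitive

Vmax decreases (148 → 47.3 mM/s) while Km is unchanged — pure noncompetitive inhibition.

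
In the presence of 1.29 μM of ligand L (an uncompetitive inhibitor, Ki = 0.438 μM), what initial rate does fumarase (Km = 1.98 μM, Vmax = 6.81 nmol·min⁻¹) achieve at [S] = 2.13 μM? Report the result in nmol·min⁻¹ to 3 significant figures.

1.40 nmol·min⁻¹

With α = 1 + [I]/Ki = 1 + 1.29/0.438 = 3.945, the uncompetitive rate law is v = (Vmax/α)·[S] / (Km/α + [S]).
v = (6.81/3.945)×2.13 / (1.98/3.945 + 2.13) = 3.677/2.632 = 1.40 nmol·min⁻¹.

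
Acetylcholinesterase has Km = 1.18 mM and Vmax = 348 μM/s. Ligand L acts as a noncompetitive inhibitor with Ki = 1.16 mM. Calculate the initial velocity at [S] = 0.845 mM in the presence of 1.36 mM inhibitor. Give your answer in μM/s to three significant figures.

With α = 1 + [I]/Ki = 1 + 1.36/1.16 = 2.172, the noncompetitive rate law is v = (Vmax/α)·[S] / (Km + [S]).
v = (348/2.172)×0.845 / (1.18 + 0.845) = 135.4/2.025 = 66.8 μM/s.

66.8 μM/s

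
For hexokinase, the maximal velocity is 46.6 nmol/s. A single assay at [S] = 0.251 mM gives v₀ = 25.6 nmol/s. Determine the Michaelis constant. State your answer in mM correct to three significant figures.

0.206 mM

v/Vmax = 25.6/46.6 = 0.5494 = [S]/(Km+[S]).
So Km + [S] = [S]/0.5494 = 0.4569 mM, giving Km = 0.4569 − 0.251 = 0.206 mM.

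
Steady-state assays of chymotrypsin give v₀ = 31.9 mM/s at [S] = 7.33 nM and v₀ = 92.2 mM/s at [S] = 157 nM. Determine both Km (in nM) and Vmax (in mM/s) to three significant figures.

Km = 16.0 nM; Vmax = 102 mM/s

From v = Vmax[S]/(Km+[S]), each point gives Vmax = v(Km+[S])/[S].
Equating: 31.9(Km+7.33)/7.33 = 92.2(Km+157)/157.
4.352·Km + 31.9 = 0.5873·Km + 92.2, so (4.352 − 0.5873)·Km = 92.2 − 31.9.
Km = 60.30/3.765 = 16.0 nM; then Vmax = 31.9(16.0+7.33)/7.33 = 102 mM/s.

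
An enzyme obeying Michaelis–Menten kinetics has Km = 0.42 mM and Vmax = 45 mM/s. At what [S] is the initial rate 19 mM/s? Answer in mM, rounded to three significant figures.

The required fractional saturation is v/Vmax = 19/45 = 0.4222.
Then [S]/(Km+[S]) = 0.4222 ⇒ [S] = 0.42 × 0.4222/(1 − 0.4222) = 0.307 mM.

0.307 mM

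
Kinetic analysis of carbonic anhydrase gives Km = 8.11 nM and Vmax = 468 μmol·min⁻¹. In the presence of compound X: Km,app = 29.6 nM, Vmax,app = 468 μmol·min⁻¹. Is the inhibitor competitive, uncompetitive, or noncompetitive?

competitive

Km increases (8.11 → 29.6 nM) while Vmax is unchanged — the hallmark of competitive inhibition.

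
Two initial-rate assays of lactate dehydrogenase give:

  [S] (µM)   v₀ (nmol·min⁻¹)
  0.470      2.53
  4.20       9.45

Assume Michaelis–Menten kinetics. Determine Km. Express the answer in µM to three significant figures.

From v = Vmax[S]/(Km+[S]), each point gives Vmax = v(Km+[S])/[S].
Equating: 2.53(Km+0.470)/0.470 = 9.45(Km+4.20)/4.20.
5.383·Km + 2.53 = 2.250·Km + 9.45, so (5.383 − 2.250)·Km = 9.45 − 2.53.
Km = 6.920/3.133 = 2.21 µM; then Vmax = 2.53(2.21+0.470)/0.470 = 14.4 nmol·min⁻¹.

2.21 µM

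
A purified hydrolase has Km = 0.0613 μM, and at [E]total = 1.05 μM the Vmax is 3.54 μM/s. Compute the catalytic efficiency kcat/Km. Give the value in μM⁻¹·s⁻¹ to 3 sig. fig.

55.0 μM⁻¹·s⁻¹

kcat = Vmax/[E]total = 3.54/1.05 = 3.37 s⁻¹.
kcat/Km = 3.37/0.0613 = 55.0 μM⁻¹·s⁻¹.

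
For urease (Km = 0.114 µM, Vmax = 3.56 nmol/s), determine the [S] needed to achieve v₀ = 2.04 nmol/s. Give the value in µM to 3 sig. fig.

Rearranging v = Vmax[S]/(Km+[S]) gives [S] = Km·v/(Vmax − v).
[S] = 0.114 × 2.04 / (3.56 − 2.04) = 0.2326/1.520 = 0.153 µM.

0.153 µM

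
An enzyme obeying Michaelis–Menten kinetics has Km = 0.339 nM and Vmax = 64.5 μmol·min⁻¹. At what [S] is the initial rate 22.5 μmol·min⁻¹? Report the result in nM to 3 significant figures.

The required fractional saturation is v/Vmax = 22.5/64.5 = 0.3488.
Then [S]/(Km+[S]) = 0.3488 ⇒ [S] = 0.339 × 0.3488/(1 − 0.3488) = 0.182 nM.

0.182 nM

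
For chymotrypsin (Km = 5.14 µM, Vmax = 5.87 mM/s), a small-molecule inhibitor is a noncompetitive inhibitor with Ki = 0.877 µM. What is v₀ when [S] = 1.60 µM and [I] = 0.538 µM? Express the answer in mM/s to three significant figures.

α = 1 + [I]/Ki = 1 + 0.538/0.877 = 1.613.
For a noncompetitive inhibitor, Vmax is reduced to Vmax/α while Km is unchanged: Km,app = 5.14 µM, Vmax,app = 3.64 mM/s.
v = Vmax,app·[S]/(Km,app + [S]) = 3.64 × 1.60/(5.14 + 1.60) = 0.864 mM/s.

0.864 mM/s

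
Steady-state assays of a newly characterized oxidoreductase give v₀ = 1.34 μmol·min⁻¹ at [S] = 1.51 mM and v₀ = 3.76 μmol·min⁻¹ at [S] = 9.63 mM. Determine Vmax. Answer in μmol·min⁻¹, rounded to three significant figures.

In reciprocal form, 1/v = (Km/Vmax)·(1/[S]) + 1/Vmax. The two points give (1/[S], 1/v) = (0.6623, 0.7463) and (0.1038, 0.2660).
Slope = (0.7463 − 0.2660)/(0.6623 − 0.1038) = 0.8601; intercept = 0.7463 − 0.8601×0.6623 = 0.1766.
Vmax = 1/intercept = 5.66 μmol·min⁻¹; Km = slope × Vmax = 0.8601 × 5.66 = 4.87 mM.

5.66 μmol·min⁻¹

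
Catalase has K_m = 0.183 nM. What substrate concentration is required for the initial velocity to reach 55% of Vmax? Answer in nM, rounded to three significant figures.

0.224 nM

v/Vmax = [S]/(Km+[S]) = 0.55, so [S] = Km·0.55/(1 − 0.55) = 0.183 × 1.222.
[S] = 0.224 nM.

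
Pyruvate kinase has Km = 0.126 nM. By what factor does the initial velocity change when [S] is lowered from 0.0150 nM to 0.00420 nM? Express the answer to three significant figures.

Since Vmax cancels, v₂/v₁ = [S]₂(Km+[S]₁) / [S]₁(Km+[S]₂).
= 0.00420×(0.126+0.0150) / (0.0150×(0.126+0.00420)) = 0.0005922/0.001953 = 0.303.

0.303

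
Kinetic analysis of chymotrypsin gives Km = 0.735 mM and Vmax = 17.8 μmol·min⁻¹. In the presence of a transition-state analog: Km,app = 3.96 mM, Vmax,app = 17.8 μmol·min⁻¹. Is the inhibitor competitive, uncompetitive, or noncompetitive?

competitive

Km increases (0.735 → 3.96 mM) while Vmax is unchanged — the hallmark of competitive inhibition.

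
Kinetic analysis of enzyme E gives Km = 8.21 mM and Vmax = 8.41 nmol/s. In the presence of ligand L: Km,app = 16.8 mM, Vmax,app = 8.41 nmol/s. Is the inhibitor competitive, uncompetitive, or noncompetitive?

competitive

Km increases (8.21 → 16.8 mM) while Vmax is unchanged — the hallmark of competitive inhibition.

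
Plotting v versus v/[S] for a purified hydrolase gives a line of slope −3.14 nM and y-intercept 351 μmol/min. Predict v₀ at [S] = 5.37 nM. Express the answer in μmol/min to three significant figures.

In the Eadie–Hofstee form v = Vmax − Km·(v/[S]), the slope is −Km and the intercept is Vmax, so Km = 3.14 nM and Vmax = 351 μmol/min.
v = 351 × 5.37/(3.14 + 5.37) = 221 μmol/min.

221 μmol/min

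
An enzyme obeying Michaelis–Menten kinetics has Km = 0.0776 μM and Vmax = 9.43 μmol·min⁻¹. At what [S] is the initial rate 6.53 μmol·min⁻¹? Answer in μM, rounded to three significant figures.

0.175 μM

Rearranging v = Vmax[S]/(Km+[S]) gives [S] = Km·v/(Vmax − v).
[S] = 0.0776 × 6.53 / (9.43 − 6.53) = 0.5067/2.900 = 0.175 μM.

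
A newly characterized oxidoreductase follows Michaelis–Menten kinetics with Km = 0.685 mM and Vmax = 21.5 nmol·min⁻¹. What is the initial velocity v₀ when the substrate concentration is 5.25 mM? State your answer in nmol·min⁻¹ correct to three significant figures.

19.0 nmol·min⁻¹

v = Vmax·[S]/(Km + [S]) = 21.5 × 5.25 / (0.685 + 5.25)
  = 112.9 / 5.935 = 19.0 nmol·min⁻¹.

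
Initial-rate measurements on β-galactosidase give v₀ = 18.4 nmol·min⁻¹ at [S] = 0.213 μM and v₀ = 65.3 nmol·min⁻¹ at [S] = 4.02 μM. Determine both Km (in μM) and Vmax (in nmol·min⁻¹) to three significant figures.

In reciprocal form, 1/v = (Km/Vmax)·(1/[S]) + 1/Vmax. The two points give (1/[S], 1/v) = (4.695, 0.05435) and (0.2488, 0.01531).
Slope = (0.05435 − 0.01531)/(4.695 − 0.2488) = 0.008779; intercept = 0.05435 − 0.008779×4.695 = 0.01313.
Vmax = 1/intercept = 76.2 nmol·min⁻¹; Km = slope × Vmax = 0.008779 × 76.2 = 0.669 μM.

Km = 0.669 μM; Vmax = 76.2 nmol·min⁻¹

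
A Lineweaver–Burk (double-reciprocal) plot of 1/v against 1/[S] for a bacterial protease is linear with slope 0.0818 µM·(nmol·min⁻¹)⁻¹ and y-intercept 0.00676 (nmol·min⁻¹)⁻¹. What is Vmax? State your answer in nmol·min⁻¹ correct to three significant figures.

148 nmol·min⁻¹

The y-intercept of a Lineweaver–Burk plot equals 1/Vmax, so Vmax = 1/0.00676 = 148 nmol·min⁻¹.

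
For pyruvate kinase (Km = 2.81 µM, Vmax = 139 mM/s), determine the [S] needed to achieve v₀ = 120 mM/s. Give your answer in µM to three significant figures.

17.7 µM

The required fractional saturation is v/Vmax = 120/139 = 0.8633.
Then [S]/(Km+[S]) = 0.8633 ⇒ [S] = 2.81 × 0.8633/(1 − 0.8633) = 17.7 µM.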